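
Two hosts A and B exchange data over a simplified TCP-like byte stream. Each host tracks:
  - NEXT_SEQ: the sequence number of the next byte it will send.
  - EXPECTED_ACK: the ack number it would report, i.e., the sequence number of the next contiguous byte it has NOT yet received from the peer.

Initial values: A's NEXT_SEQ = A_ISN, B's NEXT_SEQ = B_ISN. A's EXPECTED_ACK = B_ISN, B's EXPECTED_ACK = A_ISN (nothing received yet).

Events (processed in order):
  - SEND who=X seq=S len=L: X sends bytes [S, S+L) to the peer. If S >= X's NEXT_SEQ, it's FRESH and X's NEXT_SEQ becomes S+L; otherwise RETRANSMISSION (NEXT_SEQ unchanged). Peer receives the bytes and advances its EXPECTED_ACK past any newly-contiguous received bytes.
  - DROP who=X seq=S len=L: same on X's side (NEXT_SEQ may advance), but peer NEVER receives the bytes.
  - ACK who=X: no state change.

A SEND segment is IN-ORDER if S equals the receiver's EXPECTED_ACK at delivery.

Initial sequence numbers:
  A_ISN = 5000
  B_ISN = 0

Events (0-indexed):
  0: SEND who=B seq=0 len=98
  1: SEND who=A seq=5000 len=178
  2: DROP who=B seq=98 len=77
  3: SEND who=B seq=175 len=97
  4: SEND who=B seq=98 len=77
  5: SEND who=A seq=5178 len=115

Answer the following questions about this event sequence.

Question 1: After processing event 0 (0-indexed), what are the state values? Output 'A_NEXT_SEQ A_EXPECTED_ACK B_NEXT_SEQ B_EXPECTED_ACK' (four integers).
After event 0: A_seq=5000 A_ack=98 B_seq=98 B_ack=5000

5000 98 98 5000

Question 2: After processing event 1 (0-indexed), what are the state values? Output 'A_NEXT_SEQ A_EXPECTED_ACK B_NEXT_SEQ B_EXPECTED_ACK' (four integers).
After event 0: A_seq=5000 A_ack=98 B_seq=98 B_ack=5000
After event 1: A_seq=5178 A_ack=98 B_seq=98 B_ack=5178

5178 98 98 5178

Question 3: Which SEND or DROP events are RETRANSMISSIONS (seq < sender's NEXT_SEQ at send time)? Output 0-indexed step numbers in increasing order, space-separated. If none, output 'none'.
Step 0: SEND seq=0 -> fresh
Step 1: SEND seq=5000 -> fresh
Step 2: DROP seq=98 -> fresh
Step 3: SEND seq=175 -> fresh
Step 4: SEND seq=98 -> retransmit
Step 5: SEND seq=5178 -> fresh

Answer: 4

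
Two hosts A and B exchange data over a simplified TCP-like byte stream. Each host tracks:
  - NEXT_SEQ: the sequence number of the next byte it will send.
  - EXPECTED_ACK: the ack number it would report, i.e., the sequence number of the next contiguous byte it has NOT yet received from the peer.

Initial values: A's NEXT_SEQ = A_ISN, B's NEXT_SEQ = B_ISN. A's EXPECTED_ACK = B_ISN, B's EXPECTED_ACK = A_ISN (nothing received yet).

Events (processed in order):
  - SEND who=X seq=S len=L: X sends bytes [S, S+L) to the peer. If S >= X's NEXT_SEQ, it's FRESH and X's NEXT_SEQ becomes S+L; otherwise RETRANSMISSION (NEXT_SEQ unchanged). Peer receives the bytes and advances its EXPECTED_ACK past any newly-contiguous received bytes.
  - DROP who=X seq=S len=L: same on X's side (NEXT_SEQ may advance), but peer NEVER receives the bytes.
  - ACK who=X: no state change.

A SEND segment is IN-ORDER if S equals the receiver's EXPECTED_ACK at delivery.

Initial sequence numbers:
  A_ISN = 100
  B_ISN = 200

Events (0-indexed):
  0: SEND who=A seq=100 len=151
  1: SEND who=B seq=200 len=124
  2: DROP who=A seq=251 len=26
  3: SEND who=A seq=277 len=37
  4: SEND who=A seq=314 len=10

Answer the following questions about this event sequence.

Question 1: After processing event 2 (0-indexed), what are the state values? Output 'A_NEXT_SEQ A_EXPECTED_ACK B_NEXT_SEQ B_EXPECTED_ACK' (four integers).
After event 0: A_seq=251 A_ack=200 B_seq=200 B_ack=251
After event 1: A_seq=251 A_ack=324 B_seq=324 B_ack=251
After event 2: A_seq=277 A_ack=324 B_seq=324 B_ack=251

277 324 324 251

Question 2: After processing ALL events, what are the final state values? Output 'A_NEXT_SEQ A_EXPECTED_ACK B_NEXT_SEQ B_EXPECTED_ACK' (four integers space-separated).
After event 0: A_seq=251 A_ack=200 B_seq=200 B_ack=251
After event 1: A_seq=251 A_ack=324 B_seq=324 B_ack=251
After event 2: A_seq=277 A_ack=324 B_seq=324 B_ack=251
After event 3: A_seq=314 A_ack=324 B_seq=324 B_ack=251
After event 4: A_seq=324 A_ack=324 B_seq=324 B_ack=251

Answer: 324 324 324 251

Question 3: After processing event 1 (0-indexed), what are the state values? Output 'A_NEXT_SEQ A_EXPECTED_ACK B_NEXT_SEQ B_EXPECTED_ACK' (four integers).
After event 0: A_seq=251 A_ack=200 B_seq=200 B_ack=251
After event 1: A_seq=251 A_ack=324 B_seq=324 B_ack=251

251 324 324 251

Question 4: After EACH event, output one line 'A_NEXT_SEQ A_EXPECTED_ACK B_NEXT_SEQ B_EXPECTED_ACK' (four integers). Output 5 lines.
251 200 200 251
251 324 324 251
277 324 324 251
314 324 324 251
324 324 324 251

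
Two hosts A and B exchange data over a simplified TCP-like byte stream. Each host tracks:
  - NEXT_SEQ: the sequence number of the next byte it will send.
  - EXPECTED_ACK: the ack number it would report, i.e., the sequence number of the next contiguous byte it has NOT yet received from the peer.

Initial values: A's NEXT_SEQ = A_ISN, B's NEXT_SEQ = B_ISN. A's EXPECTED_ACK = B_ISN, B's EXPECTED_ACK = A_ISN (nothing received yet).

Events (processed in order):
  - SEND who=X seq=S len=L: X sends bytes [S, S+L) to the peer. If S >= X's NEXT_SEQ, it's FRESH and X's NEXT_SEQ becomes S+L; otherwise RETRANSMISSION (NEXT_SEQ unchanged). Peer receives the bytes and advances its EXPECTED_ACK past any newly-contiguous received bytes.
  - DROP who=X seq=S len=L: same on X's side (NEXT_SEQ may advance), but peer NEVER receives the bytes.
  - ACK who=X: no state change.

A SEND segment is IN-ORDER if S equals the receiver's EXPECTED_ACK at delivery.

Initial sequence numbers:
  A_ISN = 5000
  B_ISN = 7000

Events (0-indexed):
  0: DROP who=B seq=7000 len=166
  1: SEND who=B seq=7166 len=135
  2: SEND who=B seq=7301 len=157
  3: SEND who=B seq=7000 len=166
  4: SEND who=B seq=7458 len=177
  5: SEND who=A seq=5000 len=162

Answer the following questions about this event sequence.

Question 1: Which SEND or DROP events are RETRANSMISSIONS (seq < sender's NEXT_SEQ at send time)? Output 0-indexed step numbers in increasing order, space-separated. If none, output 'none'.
Answer: 3

Derivation:
Step 0: DROP seq=7000 -> fresh
Step 1: SEND seq=7166 -> fresh
Step 2: SEND seq=7301 -> fresh
Step 3: SEND seq=7000 -> retransmit
Step 4: SEND seq=7458 -> fresh
Step 5: SEND seq=5000 -> fresh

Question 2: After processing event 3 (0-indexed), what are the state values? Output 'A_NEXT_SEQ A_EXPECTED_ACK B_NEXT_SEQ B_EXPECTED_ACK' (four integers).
After event 0: A_seq=5000 A_ack=7000 B_seq=7166 B_ack=5000
After event 1: A_seq=5000 A_ack=7000 B_seq=7301 B_ack=5000
After event 2: A_seq=5000 A_ack=7000 B_seq=7458 B_ack=5000
After event 3: A_seq=5000 A_ack=7458 B_seq=7458 B_ack=5000

5000 7458 7458 5000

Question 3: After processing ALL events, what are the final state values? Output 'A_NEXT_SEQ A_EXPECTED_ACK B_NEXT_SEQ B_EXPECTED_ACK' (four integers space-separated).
Answer: 5162 7635 7635 5162

Derivation:
After event 0: A_seq=5000 A_ack=7000 B_seq=7166 B_ack=5000
After event 1: A_seq=5000 A_ack=7000 B_seq=7301 B_ack=5000
After event 2: A_seq=5000 A_ack=7000 B_seq=7458 B_ack=5000
After event 3: A_seq=5000 A_ack=7458 B_seq=7458 B_ack=5000
After event 4: A_seq=5000 A_ack=7635 B_seq=7635 B_ack=5000
After event 5: A_seq=5162 A_ack=7635 B_seq=7635 B_ack=5162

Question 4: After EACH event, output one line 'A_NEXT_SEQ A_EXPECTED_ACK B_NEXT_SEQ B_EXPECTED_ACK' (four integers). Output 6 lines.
5000 7000 7166 5000
5000 7000 7301 5000
5000 7000 7458 5000
5000 7458 7458 5000
5000 7635 7635 5000
5162 7635 7635 5162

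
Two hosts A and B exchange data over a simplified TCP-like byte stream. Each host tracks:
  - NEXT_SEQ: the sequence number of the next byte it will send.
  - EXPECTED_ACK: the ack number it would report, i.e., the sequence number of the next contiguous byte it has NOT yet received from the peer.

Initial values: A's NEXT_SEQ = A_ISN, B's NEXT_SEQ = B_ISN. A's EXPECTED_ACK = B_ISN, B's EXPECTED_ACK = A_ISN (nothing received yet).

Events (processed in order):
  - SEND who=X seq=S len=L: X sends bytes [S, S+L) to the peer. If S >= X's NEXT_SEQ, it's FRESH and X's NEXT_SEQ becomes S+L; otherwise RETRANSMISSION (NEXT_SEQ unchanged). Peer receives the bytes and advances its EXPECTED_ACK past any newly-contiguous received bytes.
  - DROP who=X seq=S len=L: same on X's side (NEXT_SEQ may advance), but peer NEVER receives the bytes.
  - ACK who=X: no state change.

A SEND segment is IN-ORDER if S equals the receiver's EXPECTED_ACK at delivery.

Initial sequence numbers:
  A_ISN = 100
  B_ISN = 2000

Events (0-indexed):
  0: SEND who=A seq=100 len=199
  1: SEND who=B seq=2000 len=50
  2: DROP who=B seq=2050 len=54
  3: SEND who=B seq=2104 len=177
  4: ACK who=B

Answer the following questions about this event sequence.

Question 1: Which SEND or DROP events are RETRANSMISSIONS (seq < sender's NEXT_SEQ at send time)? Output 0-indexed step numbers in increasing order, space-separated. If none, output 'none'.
Step 0: SEND seq=100 -> fresh
Step 1: SEND seq=2000 -> fresh
Step 2: DROP seq=2050 -> fresh
Step 3: SEND seq=2104 -> fresh

Answer: none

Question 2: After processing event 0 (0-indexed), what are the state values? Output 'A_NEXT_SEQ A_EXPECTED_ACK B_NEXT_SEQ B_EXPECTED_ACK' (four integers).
After event 0: A_seq=299 A_ack=2000 B_seq=2000 B_ack=299

299 2000 2000 299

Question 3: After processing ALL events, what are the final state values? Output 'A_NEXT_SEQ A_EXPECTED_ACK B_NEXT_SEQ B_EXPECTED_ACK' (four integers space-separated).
Answer: 299 2050 2281 299

Derivation:
After event 0: A_seq=299 A_ack=2000 B_seq=2000 B_ack=299
After event 1: A_seq=299 A_ack=2050 B_seq=2050 B_ack=299
After event 2: A_seq=299 A_ack=2050 B_seq=2104 B_ack=299
After event 3: A_seq=299 A_ack=2050 B_seq=2281 B_ack=299
After event 4: A_seq=299 A_ack=2050 B_seq=2281 B_ack=299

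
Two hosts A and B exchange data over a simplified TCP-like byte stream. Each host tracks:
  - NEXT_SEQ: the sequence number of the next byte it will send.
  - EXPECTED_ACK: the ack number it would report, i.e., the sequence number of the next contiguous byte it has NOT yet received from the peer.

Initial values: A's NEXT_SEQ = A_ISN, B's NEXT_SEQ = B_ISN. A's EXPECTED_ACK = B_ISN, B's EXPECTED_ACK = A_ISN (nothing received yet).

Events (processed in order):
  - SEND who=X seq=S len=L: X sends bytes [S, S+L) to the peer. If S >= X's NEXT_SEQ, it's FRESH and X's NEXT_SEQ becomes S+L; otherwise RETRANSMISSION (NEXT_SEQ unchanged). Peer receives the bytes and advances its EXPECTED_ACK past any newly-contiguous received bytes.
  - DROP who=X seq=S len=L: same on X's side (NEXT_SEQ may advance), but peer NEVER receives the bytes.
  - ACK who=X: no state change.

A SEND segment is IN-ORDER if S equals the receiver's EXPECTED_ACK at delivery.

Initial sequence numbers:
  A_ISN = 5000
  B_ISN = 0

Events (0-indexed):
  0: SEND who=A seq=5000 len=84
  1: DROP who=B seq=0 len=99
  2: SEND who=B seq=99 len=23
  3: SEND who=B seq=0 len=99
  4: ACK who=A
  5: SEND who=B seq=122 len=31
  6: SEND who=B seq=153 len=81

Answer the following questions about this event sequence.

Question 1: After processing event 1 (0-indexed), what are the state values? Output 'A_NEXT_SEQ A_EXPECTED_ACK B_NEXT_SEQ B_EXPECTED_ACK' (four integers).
After event 0: A_seq=5084 A_ack=0 B_seq=0 B_ack=5084
After event 1: A_seq=5084 A_ack=0 B_seq=99 B_ack=5084

5084 0 99 5084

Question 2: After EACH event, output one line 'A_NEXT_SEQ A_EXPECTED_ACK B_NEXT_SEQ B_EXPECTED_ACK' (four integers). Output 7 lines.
5084 0 0 5084
5084 0 99 5084
5084 0 122 5084
5084 122 122 5084
5084 122 122 5084
5084 153 153 5084
5084 234 234 5084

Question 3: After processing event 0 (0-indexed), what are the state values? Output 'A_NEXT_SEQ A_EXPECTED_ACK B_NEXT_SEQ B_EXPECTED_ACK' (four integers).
After event 0: A_seq=5084 A_ack=0 B_seq=0 B_ack=5084

5084 0 0 5084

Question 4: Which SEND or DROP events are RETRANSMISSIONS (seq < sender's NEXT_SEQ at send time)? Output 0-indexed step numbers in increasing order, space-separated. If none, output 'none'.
Answer: 3

Derivation:
Step 0: SEND seq=5000 -> fresh
Step 1: DROP seq=0 -> fresh
Step 2: SEND seq=99 -> fresh
Step 3: SEND seq=0 -> retransmit
Step 5: SEND seq=122 -> fresh
Step 6: SEND seq=153 -> fresh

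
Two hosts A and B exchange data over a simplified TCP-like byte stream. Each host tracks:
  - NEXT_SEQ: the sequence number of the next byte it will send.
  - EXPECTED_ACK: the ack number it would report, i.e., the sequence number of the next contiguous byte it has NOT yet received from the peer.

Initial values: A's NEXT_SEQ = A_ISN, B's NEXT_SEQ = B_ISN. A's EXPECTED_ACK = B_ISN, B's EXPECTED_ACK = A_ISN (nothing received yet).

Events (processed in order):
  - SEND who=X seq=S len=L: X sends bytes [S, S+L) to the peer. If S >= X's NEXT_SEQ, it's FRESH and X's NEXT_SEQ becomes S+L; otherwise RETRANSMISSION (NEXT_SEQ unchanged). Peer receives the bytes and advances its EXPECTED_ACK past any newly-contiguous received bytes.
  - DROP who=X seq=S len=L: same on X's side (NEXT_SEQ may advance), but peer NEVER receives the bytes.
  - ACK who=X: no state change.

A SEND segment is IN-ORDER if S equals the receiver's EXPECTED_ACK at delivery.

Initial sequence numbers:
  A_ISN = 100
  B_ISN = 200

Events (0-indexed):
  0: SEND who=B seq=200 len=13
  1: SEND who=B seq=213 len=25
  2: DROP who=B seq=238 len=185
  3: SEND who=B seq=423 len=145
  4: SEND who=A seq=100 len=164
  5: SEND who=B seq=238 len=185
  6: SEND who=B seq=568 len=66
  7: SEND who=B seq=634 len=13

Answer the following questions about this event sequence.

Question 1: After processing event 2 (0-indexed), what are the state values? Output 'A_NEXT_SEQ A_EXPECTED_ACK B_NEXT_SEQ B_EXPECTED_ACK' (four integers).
After event 0: A_seq=100 A_ack=213 B_seq=213 B_ack=100
After event 1: A_seq=100 A_ack=238 B_seq=238 B_ack=100
After event 2: A_seq=100 A_ack=238 B_seq=423 B_ack=100

100 238 423 100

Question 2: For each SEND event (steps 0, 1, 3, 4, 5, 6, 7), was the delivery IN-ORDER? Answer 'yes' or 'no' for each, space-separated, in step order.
Answer: yes yes no yes yes yes yes

Derivation:
Step 0: SEND seq=200 -> in-order
Step 1: SEND seq=213 -> in-order
Step 3: SEND seq=423 -> out-of-order
Step 4: SEND seq=100 -> in-order
Step 5: SEND seq=238 -> in-order
Step 6: SEND seq=568 -> in-order
Step 7: SEND seq=634 -> in-order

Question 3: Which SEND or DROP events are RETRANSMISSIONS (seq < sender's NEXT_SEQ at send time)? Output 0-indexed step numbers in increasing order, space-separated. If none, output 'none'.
Step 0: SEND seq=200 -> fresh
Step 1: SEND seq=213 -> fresh
Step 2: DROP seq=238 -> fresh
Step 3: SEND seq=423 -> fresh
Step 4: SEND seq=100 -> fresh
Step 5: SEND seq=238 -> retransmit
Step 6: SEND seq=568 -> fresh
Step 7: SEND seq=634 -> fresh

Answer: 5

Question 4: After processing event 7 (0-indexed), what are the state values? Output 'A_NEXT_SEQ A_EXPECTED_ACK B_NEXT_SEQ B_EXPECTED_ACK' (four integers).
After event 0: A_seq=100 A_ack=213 B_seq=213 B_ack=100
After event 1: A_seq=100 A_ack=238 B_seq=238 B_ack=100
After event 2: A_seq=100 A_ack=238 B_seq=423 B_ack=100
After event 3: A_seq=100 A_ack=238 B_seq=568 B_ack=100
After event 4: A_seq=264 A_ack=238 B_seq=568 B_ack=264
After event 5: A_seq=264 A_ack=568 B_seq=568 B_ack=264
After event 6: A_seq=264 A_ack=634 B_seq=634 B_ack=264
After event 7: A_seq=264 A_ack=647 B_seq=647 B_ack=264

264 647 647 264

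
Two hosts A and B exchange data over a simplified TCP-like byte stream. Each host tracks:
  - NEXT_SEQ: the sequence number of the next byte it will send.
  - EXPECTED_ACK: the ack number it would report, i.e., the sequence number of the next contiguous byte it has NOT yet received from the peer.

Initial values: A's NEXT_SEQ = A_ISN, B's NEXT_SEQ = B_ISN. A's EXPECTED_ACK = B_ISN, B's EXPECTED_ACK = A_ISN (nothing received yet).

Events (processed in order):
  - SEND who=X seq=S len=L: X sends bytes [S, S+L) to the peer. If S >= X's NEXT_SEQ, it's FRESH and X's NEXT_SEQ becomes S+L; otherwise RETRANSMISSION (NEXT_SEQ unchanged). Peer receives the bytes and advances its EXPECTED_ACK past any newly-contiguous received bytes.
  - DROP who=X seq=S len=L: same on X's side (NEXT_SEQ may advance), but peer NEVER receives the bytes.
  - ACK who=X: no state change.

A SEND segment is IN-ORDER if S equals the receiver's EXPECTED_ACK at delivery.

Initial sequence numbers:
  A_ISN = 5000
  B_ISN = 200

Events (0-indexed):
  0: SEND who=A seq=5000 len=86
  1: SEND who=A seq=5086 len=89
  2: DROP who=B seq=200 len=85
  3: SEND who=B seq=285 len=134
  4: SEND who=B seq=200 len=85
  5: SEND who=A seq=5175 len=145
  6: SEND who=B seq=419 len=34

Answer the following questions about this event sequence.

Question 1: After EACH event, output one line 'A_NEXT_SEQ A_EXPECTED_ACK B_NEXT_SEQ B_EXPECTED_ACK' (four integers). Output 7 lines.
5086 200 200 5086
5175 200 200 5175
5175 200 285 5175
5175 200 419 5175
5175 419 419 5175
5320 419 419 5320
5320 453 453 5320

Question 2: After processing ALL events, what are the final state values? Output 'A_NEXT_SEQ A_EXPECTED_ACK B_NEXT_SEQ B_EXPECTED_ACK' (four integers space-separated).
Answer: 5320 453 453 5320

Derivation:
After event 0: A_seq=5086 A_ack=200 B_seq=200 B_ack=5086
After event 1: A_seq=5175 A_ack=200 B_seq=200 B_ack=5175
After event 2: A_seq=5175 A_ack=200 B_seq=285 B_ack=5175
After event 3: A_seq=5175 A_ack=200 B_seq=419 B_ack=5175
After event 4: A_seq=5175 A_ack=419 B_seq=419 B_ack=5175
After event 5: A_seq=5320 A_ack=419 B_seq=419 B_ack=5320
After event 6: A_seq=5320 A_ack=453 B_seq=453 B_ack=5320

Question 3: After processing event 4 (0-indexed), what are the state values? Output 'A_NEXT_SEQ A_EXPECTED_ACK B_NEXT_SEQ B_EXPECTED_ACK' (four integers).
After event 0: A_seq=5086 A_ack=200 B_seq=200 B_ack=5086
After event 1: A_seq=5175 A_ack=200 B_seq=200 B_ack=5175
After event 2: A_seq=5175 A_ack=200 B_seq=285 B_ack=5175
After event 3: A_seq=5175 A_ack=200 B_seq=419 B_ack=5175
After event 4: A_seq=5175 A_ack=419 B_seq=419 B_ack=5175

5175 419 419 5175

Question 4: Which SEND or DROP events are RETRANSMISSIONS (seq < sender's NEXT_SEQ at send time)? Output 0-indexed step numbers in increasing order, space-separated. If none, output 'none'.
Step 0: SEND seq=5000 -> fresh
Step 1: SEND seq=5086 -> fresh
Step 2: DROP seq=200 -> fresh
Step 3: SEND seq=285 -> fresh
Step 4: SEND seq=200 -> retransmit
Step 5: SEND seq=5175 -> fresh
Step 6: SEND seq=419 -> fresh

Answer: 4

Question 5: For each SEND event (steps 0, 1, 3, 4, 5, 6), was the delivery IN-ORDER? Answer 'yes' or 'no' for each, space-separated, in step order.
Step 0: SEND seq=5000 -> in-order
Step 1: SEND seq=5086 -> in-order
Step 3: SEND seq=285 -> out-of-order
Step 4: SEND seq=200 -> in-order
Step 5: SEND seq=5175 -> in-order
Step 6: SEND seq=419 -> in-order

Answer: yes yes no yes yes yes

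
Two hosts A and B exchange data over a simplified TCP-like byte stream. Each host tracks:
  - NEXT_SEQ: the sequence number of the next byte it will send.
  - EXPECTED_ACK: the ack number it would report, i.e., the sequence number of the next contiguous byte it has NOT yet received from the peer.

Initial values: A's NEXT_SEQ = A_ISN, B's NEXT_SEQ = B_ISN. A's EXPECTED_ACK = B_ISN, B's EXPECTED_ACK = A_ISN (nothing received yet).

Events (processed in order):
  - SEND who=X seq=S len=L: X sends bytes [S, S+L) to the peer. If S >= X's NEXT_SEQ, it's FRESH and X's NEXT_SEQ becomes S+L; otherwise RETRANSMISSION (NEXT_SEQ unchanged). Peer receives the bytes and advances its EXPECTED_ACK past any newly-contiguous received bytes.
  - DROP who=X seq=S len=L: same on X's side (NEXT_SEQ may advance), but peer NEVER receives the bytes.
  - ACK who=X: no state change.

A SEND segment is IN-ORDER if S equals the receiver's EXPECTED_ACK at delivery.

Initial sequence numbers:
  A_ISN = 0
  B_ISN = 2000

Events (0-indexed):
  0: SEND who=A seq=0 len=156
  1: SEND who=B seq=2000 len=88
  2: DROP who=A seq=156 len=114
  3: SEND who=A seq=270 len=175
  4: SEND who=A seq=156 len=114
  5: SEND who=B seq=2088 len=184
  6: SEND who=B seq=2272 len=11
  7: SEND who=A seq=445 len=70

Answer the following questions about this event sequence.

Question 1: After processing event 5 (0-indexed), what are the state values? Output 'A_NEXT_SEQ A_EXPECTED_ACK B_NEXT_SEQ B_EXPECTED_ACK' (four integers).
After event 0: A_seq=156 A_ack=2000 B_seq=2000 B_ack=156
After event 1: A_seq=156 A_ack=2088 B_seq=2088 B_ack=156
After event 2: A_seq=270 A_ack=2088 B_seq=2088 B_ack=156
After event 3: A_seq=445 A_ack=2088 B_seq=2088 B_ack=156
After event 4: A_seq=445 A_ack=2088 B_seq=2088 B_ack=445
After event 5: A_seq=445 A_ack=2272 B_seq=2272 B_ack=445

445 2272 2272 445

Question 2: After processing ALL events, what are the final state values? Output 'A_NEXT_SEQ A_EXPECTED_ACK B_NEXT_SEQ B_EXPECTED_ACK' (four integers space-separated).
After event 0: A_seq=156 A_ack=2000 B_seq=2000 B_ack=156
After event 1: A_seq=156 A_ack=2088 B_seq=2088 B_ack=156
After event 2: A_seq=270 A_ack=2088 B_seq=2088 B_ack=156
After event 3: A_seq=445 A_ack=2088 B_seq=2088 B_ack=156
After event 4: A_seq=445 A_ack=2088 B_seq=2088 B_ack=445
After event 5: A_seq=445 A_ack=2272 B_seq=2272 B_ack=445
After event 6: A_seq=445 A_ack=2283 B_seq=2283 B_ack=445
After event 7: A_seq=515 A_ack=2283 B_seq=2283 B_ack=515

Answer: 515 2283 2283 515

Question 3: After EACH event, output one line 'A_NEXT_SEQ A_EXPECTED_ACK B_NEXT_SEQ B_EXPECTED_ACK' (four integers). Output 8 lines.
156 2000 2000 156
156 2088 2088 156
270 2088 2088 156
445 2088 2088 156
445 2088 2088 445
445 2272 2272 445
445 2283 2283 445
515 2283 2283 515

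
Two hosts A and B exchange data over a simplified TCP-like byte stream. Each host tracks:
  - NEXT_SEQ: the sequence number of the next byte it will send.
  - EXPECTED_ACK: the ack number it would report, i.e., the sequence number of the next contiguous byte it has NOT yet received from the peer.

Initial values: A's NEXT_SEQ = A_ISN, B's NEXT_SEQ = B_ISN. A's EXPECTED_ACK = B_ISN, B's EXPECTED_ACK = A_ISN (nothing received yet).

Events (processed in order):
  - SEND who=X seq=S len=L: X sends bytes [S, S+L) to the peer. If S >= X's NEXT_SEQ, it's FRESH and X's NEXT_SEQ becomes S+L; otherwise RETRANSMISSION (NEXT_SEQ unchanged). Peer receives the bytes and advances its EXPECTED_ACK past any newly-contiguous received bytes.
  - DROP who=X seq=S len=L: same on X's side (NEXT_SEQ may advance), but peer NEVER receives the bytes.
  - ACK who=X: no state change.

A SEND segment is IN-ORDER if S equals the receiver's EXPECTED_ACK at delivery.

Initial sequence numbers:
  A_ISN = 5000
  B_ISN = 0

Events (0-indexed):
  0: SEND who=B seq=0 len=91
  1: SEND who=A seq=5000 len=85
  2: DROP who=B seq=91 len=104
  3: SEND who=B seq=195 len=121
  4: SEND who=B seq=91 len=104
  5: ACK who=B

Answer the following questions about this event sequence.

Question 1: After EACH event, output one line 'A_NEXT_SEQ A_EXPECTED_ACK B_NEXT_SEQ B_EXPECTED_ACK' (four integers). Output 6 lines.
5000 91 91 5000
5085 91 91 5085
5085 91 195 5085
5085 91 316 5085
5085 316 316 5085
5085 316 316 5085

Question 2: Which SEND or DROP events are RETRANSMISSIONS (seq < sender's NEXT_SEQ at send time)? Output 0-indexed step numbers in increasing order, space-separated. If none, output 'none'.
Answer: 4

Derivation:
Step 0: SEND seq=0 -> fresh
Step 1: SEND seq=5000 -> fresh
Step 2: DROP seq=91 -> fresh
Step 3: SEND seq=195 -> fresh
Step 4: SEND seq=91 -> retransmit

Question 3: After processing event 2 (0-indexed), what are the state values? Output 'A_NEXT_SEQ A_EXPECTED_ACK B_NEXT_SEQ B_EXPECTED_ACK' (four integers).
After event 0: A_seq=5000 A_ack=91 B_seq=91 B_ack=5000
After event 1: A_seq=5085 A_ack=91 B_seq=91 B_ack=5085
After event 2: A_seq=5085 A_ack=91 B_seq=195 B_ack=5085

5085 91 195 5085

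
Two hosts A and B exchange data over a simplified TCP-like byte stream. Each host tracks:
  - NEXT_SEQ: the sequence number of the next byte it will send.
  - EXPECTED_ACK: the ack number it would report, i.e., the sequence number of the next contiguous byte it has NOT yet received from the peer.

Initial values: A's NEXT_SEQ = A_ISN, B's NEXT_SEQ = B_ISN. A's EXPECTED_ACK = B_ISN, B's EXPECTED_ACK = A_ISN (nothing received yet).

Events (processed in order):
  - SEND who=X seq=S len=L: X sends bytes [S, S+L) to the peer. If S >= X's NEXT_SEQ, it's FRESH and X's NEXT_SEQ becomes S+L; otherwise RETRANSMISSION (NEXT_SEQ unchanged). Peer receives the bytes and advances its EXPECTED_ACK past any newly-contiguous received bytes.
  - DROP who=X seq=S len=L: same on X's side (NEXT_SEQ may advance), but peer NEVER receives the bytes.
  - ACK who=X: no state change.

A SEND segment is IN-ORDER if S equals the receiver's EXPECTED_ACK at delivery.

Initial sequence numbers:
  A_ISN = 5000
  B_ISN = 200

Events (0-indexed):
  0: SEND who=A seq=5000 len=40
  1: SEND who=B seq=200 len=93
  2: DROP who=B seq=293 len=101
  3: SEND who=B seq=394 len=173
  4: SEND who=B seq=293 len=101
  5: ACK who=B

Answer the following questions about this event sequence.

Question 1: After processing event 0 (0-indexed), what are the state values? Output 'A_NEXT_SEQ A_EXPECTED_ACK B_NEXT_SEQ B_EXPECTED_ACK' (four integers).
After event 0: A_seq=5040 A_ack=200 B_seq=200 B_ack=5040

5040 200 200 5040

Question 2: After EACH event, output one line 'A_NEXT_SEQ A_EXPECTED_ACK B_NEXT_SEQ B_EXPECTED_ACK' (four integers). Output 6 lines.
5040 200 200 5040
5040 293 293 5040
5040 293 394 5040
5040 293 567 5040
5040 567 567 5040
5040 567 567 5040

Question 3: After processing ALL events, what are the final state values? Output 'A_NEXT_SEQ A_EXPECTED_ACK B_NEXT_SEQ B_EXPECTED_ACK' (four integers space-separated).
After event 0: A_seq=5040 A_ack=200 B_seq=200 B_ack=5040
After event 1: A_seq=5040 A_ack=293 B_seq=293 B_ack=5040
After event 2: A_seq=5040 A_ack=293 B_seq=394 B_ack=5040
After event 3: A_seq=5040 A_ack=293 B_seq=567 B_ack=5040
After event 4: A_seq=5040 A_ack=567 B_seq=567 B_ack=5040
After event 5: A_seq=5040 A_ack=567 B_seq=567 B_ack=5040

Answer: 5040 567 567 5040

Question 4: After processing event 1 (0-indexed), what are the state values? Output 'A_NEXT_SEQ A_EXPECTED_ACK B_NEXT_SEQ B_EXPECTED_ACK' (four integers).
After event 0: A_seq=5040 A_ack=200 B_seq=200 B_ack=5040
After event 1: A_seq=5040 A_ack=293 B_seq=293 B_ack=5040

5040 293 293 5040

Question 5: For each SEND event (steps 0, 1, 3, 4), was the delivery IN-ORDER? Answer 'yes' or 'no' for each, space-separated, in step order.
Step 0: SEND seq=5000 -> in-order
Step 1: SEND seq=200 -> in-order
Step 3: SEND seq=394 -> out-of-order
Step 4: SEND seq=293 -> in-order

Answer: yes yes no yes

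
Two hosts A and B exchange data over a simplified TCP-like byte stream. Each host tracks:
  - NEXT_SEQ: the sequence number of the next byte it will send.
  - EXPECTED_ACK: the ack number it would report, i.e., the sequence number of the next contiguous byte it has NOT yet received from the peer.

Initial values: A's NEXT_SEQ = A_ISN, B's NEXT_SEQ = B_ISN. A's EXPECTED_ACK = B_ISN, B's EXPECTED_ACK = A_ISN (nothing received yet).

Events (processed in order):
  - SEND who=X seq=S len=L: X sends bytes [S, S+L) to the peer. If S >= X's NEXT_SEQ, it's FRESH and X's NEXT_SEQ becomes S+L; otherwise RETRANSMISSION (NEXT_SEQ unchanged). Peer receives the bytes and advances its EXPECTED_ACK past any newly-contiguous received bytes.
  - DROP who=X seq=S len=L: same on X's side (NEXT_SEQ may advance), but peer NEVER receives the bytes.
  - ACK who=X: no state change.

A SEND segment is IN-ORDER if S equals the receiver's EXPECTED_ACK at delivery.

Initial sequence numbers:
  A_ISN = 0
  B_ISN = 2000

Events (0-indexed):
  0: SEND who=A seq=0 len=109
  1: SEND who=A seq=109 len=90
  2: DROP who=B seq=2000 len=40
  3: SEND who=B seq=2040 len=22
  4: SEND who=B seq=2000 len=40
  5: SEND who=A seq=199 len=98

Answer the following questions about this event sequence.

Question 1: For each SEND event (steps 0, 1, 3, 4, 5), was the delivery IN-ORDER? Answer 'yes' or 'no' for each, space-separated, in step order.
Answer: yes yes no yes yes

Derivation:
Step 0: SEND seq=0 -> in-order
Step 1: SEND seq=109 -> in-order
Step 3: SEND seq=2040 -> out-of-order
Step 4: SEND seq=2000 -> in-order
Step 5: SEND seq=199 -> in-order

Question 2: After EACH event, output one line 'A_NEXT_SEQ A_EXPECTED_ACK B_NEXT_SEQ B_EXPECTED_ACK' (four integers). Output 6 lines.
109 2000 2000 109
199 2000 2000 199
199 2000 2040 199
199 2000 2062 199
199 2062 2062 199
297 2062 2062 297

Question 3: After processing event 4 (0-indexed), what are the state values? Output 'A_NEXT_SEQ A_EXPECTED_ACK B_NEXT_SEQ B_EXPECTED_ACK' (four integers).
After event 0: A_seq=109 A_ack=2000 B_seq=2000 B_ack=109
After event 1: A_seq=199 A_ack=2000 B_seq=2000 B_ack=199
After event 2: A_seq=199 A_ack=2000 B_seq=2040 B_ack=199
After event 3: A_seq=199 A_ack=2000 B_seq=2062 B_ack=199
After event 4: A_seq=199 A_ack=2062 B_seq=2062 B_ack=199

199 2062 2062 199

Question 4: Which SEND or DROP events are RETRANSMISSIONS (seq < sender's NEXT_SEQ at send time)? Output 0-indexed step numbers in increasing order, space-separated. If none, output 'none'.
Step 0: SEND seq=0 -> fresh
Step 1: SEND seq=109 -> fresh
Step 2: DROP seq=2000 -> fresh
Step 3: SEND seq=2040 -> fresh
Step 4: SEND seq=2000 -> retransmit
Step 5: SEND seq=199 -> fresh

Answer: 4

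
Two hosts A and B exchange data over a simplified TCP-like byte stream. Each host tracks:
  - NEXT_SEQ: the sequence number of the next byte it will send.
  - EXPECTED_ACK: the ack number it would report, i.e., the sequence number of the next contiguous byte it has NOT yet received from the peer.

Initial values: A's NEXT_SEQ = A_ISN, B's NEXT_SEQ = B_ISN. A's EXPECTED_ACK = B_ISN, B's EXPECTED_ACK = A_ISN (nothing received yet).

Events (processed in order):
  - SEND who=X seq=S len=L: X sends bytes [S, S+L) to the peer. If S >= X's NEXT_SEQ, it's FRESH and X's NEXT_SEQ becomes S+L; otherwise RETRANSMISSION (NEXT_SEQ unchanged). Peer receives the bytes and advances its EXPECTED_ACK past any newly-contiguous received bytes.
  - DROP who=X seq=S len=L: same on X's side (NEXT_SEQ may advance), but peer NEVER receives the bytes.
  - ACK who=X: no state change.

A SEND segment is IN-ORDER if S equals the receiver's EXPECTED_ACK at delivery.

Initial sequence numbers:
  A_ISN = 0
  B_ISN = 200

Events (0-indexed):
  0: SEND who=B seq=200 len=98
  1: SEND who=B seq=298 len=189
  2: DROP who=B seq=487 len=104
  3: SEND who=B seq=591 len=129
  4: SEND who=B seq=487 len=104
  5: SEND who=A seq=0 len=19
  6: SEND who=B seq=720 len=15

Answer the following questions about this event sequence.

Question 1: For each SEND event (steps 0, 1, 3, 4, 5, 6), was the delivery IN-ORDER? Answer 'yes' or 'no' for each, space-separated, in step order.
Step 0: SEND seq=200 -> in-order
Step 1: SEND seq=298 -> in-order
Step 3: SEND seq=591 -> out-of-order
Step 4: SEND seq=487 -> in-order
Step 5: SEND seq=0 -> in-order
Step 6: SEND seq=720 -> in-order

Answer: yes yes no yes yes yes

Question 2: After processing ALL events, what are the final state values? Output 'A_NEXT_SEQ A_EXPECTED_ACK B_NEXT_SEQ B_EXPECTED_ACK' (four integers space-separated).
After event 0: A_seq=0 A_ack=298 B_seq=298 B_ack=0
After event 1: A_seq=0 A_ack=487 B_seq=487 B_ack=0
After event 2: A_seq=0 A_ack=487 B_seq=591 B_ack=0
After event 3: A_seq=0 A_ack=487 B_seq=720 B_ack=0
After event 4: A_seq=0 A_ack=720 B_seq=720 B_ack=0
After event 5: A_seq=19 A_ack=720 B_seq=720 B_ack=19
After event 6: A_seq=19 A_ack=735 B_seq=735 B_ack=19

Answer: 19 735 735 19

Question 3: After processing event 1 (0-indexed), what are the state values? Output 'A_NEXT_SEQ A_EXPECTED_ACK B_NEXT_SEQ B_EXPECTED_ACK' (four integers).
After event 0: A_seq=0 A_ack=298 B_seq=298 B_ack=0
After event 1: A_seq=0 A_ack=487 B_seq=487 B_ack=0

0 487 487 0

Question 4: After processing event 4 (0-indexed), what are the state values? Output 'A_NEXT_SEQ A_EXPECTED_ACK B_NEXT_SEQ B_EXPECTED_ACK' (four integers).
After event 0: A_seq=0 A_ack=298 B_seq=298 B_ack=0
After event 1: A_seq=0 A_ack=487 B_seq=487 B_ack=0
After event 2: A_seq=0 A_ack=487 B_seq=591 B_ack=0
After event 3: A_seq=0 A_ack=487 B_seq=720 B_ack=0
After event 4: A_seq=0 A_ack=720 B_seq=720 B_ack=0

0 720 720 0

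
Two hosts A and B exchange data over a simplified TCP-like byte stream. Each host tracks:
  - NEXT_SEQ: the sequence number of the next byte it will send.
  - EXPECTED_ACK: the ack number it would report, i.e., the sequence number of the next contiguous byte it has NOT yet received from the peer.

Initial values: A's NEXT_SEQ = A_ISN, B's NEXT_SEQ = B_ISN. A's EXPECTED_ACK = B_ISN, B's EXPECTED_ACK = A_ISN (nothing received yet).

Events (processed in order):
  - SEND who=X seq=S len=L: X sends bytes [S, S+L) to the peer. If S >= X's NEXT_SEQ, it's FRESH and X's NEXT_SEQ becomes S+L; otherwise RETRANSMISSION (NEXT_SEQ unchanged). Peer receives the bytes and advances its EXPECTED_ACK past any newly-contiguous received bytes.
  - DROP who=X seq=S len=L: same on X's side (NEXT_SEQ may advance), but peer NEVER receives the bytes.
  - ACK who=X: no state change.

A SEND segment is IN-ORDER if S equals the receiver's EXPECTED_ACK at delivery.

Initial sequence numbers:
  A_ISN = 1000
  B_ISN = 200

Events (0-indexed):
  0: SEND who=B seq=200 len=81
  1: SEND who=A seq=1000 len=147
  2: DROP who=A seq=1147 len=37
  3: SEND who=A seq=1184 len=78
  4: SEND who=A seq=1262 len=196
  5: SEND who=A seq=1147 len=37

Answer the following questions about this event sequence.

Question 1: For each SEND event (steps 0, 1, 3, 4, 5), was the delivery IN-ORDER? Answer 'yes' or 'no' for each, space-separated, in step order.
Step 0: SEND seq=200 -> in-order
Step 1: SEND seq=1000 -> in-order
Step 3: SEND seq=1184 -> out-of-order
Step 4: SEND seq=1262 -> out-of-order
Step 5: SEND seq=1147 -> in-order

Answer: yes yes no no yes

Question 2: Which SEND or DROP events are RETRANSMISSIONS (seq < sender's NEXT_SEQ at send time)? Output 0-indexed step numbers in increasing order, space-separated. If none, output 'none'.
Answer: 5

Derivation:
Step 0: SEND seq=200 -> fresh
Step 1: SEND seq=1000 -> fresh
Step 2: DROP seq=1147 -> fresh
Step 3: SEND seq=1184 -> fresh
Step 4: SEND seq=1262 -> fresh
Step 5: SEND seq=1147 -> retransmit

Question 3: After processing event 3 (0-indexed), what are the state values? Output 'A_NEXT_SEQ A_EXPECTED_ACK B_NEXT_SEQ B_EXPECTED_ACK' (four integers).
After event 0: A_seq=1000 A_ack=281 B_seq=281 B_ack=1000
After event 1: A_seq=1147 A_ack=281 B_seq=281 B_ack=1147
After event 2: A_seq=1184 A_ack=281 B_seq=281 B_ack=1147
After event 3: A_seq=1262 A_ack=281 B_seq=281 B_ack=1147

1262 281 281 1147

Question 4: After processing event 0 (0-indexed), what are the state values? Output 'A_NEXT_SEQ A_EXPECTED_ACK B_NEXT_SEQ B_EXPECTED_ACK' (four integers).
After event 0: A_seq=1000 A_ack=281 B_seq=281 B_ack=1000

1000 281 281 1000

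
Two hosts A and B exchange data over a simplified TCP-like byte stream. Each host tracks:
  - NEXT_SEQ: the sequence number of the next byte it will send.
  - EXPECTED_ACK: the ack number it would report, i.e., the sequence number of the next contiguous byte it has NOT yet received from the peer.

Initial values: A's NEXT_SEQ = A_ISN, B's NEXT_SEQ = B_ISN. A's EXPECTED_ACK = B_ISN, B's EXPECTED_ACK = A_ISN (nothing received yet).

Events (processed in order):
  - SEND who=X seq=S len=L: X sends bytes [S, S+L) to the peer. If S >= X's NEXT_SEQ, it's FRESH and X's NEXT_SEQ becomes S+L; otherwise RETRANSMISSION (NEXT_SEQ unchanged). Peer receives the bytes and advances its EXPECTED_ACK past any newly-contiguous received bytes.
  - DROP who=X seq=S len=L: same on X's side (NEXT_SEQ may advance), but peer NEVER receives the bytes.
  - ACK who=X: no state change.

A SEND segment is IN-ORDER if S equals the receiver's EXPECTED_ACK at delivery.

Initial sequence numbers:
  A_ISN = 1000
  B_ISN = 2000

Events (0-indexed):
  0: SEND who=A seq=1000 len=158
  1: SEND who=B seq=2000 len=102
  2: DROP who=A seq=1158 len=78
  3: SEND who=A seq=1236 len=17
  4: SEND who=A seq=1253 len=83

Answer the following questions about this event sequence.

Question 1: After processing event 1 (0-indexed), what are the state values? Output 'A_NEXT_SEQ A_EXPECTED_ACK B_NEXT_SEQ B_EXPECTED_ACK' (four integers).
After event 0: A_seq=1158 A_ack=2000 B_seq=2000 B_ack=1158
After event 1: A_seq=1158 A_ack=2102 B_seq=2102 B_ack=1158

1158 2102 2102 1158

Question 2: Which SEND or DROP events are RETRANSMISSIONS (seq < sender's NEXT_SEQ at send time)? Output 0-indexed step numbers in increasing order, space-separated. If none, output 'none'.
Answer: none

Derivation:
Step 0: SEND seq=1000 -> fresh
Step 1: SEND seq=2000 -> fresh
Step 2: DROP seq=1158 -> fresh
Step 3: SEND seq=1236 -> fresh
Step 4: SEND seq=1253 -> fresh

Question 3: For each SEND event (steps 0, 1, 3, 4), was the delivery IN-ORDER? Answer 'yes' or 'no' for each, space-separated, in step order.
Step 0: SEND seq=1000 -> in-order
Step 1: SEND seq=2000 -> in-order
Step 3: SEND seq=1236 -> out-of-order
Step 4: SEND seq=1253 -> out-of-order

Answer: yes yes no no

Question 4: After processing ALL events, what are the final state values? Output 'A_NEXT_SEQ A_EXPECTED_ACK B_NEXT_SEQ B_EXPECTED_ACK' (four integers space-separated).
Answer: 1336 2102 2102 1158

Derivation:
After event 0: A_seq=1158 A_ack=2000 B_seq=2000 B_ack=1158
After event 1: A_seq=1158 A_ack=2102 B_seq=2102 B_ack=1158
After event 2: A_seq=1236 A_ack=2102 B_seq=2102 B_ack=1158
After event 3: A_seq=1253 A_ack=2102 B_seq=2102 B_ack=1158
After event 4: A_seq=1336 A_ack=2102 B_seq=2102 B_ack=1158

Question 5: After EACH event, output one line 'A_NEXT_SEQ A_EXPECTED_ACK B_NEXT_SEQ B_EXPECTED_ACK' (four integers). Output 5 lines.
1158 2000 2000 1158
1158 2102 2102 1158
1236 2102 2102 1158
1253 2102 2102 1158
1336 2102 2102 1158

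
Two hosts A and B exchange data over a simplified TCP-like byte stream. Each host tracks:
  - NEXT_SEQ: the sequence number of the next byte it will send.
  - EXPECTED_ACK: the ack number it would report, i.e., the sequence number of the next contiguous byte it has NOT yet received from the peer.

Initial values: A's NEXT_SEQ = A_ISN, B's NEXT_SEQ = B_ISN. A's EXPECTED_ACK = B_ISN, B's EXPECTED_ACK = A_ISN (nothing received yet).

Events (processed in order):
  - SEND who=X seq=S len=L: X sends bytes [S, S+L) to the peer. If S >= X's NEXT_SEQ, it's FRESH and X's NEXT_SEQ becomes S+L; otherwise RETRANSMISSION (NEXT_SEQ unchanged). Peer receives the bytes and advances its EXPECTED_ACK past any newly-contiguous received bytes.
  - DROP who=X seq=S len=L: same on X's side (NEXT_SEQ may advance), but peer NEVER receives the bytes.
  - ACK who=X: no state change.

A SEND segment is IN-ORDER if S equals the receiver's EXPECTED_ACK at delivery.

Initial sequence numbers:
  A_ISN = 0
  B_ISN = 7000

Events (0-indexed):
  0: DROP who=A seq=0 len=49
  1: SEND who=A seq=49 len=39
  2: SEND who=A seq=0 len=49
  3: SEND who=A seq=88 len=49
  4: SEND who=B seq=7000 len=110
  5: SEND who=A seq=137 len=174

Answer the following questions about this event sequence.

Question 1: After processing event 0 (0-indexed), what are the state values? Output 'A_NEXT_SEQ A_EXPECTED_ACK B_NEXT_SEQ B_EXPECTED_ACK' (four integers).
After event 0: A_seq=49 A_ack=7000 B_seq=7000 B_ack=0

49 7000 7000 0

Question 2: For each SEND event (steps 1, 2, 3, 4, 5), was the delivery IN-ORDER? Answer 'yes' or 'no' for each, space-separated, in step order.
Answer: no yes yes yes yes

Derivation:
Step 1: SEND seq=49 -> out-of-order
Step 2: SEND seq=0 -> in-order
Step 3: SEND seq=88 -> in-order
Step 4: SEND seq=7000 -> in-order
Step 5: SEND seq=137 -> in-order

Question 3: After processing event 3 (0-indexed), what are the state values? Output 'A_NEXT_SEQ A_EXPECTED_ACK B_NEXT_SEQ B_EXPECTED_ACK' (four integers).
After event 0: A_seq=49 A_ack=7000 B_seq=7000 B_ack=0
After event 1: A_seq=88 A_ack=7000 B_seq=7000 B_ack=0
After event 2: A_seq=88 A_ack=7000 B_seq=7000 B_ack=88
After event 3: A_seq=137 A_ack=7000 B_seq=7000 B_ack=137

137 7000 7000 137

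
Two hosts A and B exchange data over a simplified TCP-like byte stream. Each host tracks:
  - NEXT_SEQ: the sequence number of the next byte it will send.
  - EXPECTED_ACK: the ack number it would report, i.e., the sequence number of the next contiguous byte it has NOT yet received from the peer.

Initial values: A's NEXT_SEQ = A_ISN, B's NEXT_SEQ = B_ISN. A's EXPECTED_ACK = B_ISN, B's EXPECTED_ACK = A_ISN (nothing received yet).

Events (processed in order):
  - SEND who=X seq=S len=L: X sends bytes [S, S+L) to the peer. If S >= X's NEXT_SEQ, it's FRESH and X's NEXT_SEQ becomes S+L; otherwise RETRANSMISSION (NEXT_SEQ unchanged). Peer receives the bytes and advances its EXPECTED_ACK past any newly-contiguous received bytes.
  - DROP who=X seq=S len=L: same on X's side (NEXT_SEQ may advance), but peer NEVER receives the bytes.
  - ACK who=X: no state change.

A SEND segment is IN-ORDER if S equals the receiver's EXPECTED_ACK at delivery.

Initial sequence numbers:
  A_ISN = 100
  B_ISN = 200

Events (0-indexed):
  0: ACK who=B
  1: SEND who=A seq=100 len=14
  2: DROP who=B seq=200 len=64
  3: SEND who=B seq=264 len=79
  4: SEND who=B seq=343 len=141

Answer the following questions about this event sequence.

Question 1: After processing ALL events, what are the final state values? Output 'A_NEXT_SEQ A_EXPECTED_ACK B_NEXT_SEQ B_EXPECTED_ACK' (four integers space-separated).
After event 0: A_seq=100 A_ack=200 B_seq=200 B_ack=100
After event 1: A_seq=114 A_ack=200 B_seq=200 B_ack=114
After event 2: A_seq=114 A_ack=200 B_seq=264 B_ack=114
After event 3: A_seq=114 A_ack=200 B_seq=343 B_ack=114
After event 4: A_seq=114 A_ack=200 B_seq=484 B_ack=114

Answer: 114 200 484 114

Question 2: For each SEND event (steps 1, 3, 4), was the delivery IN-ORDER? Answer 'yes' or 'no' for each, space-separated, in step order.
Step 1: SEND seq=100 -> in-order
Step 3: SEND seq=264 -> out-of-order
Step 4: SEND seq=343 -> out-of-order

Answer: yes no no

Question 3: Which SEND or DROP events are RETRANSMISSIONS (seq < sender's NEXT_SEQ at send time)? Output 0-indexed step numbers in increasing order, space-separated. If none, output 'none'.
Step 1: SEND seq=100 -> fresh
Step 2: DROP seq=200 -> fresh
Step 3: SEND seq=264 -> fresh
Step 4: SEND seq=343 -> fresh

Answer: none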